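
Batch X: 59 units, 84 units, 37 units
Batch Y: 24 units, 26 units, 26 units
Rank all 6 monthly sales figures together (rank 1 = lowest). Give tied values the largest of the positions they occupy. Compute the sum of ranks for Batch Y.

7

Sorted (ascending): 24, 26, 26, 37, 59, 84
The 2 values of 26 occupy positions 2–3 → each gets rank 3.
Batch Y values → pooled ranks: 24→1, 26→3, 26→3
Rank sum = 1 + 3 + 3 = 7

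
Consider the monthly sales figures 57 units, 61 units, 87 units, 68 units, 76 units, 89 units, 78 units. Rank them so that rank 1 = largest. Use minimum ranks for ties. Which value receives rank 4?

Sorted (descending): 89, 87, 78, 76, 68, 61, 57
No ties — each value takes its position as its rank.
Rank 4 → value 76.

76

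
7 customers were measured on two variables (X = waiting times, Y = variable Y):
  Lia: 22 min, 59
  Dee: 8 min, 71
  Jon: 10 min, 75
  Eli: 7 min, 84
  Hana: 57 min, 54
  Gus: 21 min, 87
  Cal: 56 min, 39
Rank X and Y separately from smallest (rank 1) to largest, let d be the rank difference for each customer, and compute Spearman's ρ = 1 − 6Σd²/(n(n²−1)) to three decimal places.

-0.714

Ranks of variable 1: 5, 2, 3, 1, 7, 4, 6
Ranks of variable 2: 3, 4, 5, 6, 2, 7, 1
d = r₁ − r₂: 2, -2, -2, -5, 5, -3, 5
d²: 4, 4, 4, 25, 25, 9, 25; Σd² = 96
ρ = 1 − 6·96/(7·48) = 1 − 576/336 = -0.714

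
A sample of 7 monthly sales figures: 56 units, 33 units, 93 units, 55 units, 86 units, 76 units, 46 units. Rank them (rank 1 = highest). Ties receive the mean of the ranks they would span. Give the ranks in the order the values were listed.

Sorted (descending): 93, 86, 76, 56, 55, 46, 33
No ties — each value takes its position as its rank.

4, 7, 1, 5, 2, 3, 6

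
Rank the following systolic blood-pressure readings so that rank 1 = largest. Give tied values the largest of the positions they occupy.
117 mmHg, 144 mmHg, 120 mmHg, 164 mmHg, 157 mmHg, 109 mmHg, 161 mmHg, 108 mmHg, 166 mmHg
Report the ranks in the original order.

Sorted (descending): 166, 164, 161, 157, 144, 120, 117, 109, 108
No ties — each value takes its position as its rank.

7, 5, 6, 2, 4, 8, 3, 9, 1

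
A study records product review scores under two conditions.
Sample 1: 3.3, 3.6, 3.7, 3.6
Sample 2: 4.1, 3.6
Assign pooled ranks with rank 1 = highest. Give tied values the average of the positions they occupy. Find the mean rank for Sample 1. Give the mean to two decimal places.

4.00

Sorted (descending): 4.1, 3.7, 3.6, 3.6, 3.6, 3.3
The 3 values of 3.6 occupy positions 3–5 → average rank 4.
Sample 1 values → pooled ranks: 3.3→6, 3.6→4, 3.7→2, 3.6→4
Mean rank = (6 + 4 + 2 + 4) / 4 = 4.00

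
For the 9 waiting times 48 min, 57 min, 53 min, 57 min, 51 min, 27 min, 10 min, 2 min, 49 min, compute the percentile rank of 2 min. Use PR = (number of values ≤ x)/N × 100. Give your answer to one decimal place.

11.1

N = 9.
Strictly below 2: 0. Equal to 2: 1.
PR = 1/9 × 100 = 11.1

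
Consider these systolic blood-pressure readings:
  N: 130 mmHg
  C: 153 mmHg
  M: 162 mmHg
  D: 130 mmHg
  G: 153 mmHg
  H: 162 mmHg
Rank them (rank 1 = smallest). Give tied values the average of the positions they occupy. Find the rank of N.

Sorted (ascending): 130, 130, 153, 153, 162, 162
The 2 values of 130 occupy positions 1–2 → average rank (1+2)/2 = 1.5.
The 2 values of 153 occupy positions 3–4 → average rank (3+4)/2 = 3.5.
The 2 values of 162 occupy positions 5–6 → average rank (5+6)/2 = 5.5.
N has value 130 mmHg → rank 1.5.

1.5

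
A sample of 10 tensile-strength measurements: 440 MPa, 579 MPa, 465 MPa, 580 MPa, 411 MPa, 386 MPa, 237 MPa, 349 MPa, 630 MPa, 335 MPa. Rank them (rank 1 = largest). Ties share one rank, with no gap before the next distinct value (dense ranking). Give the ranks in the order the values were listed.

Sorted (descending): 630, 580, 579, 465, 440, 411, 386, 349, 335, 237
No ties — each value takes its position as its rank.

5, 3, 4, 2, 6, 7, 10, 8, 1, 9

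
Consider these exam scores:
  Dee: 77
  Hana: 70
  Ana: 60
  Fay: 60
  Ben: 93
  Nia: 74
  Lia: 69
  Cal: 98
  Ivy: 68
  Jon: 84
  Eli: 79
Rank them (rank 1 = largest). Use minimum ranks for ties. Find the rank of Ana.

Sorted (descending): 98, 93, 84, 79, 77, 74, 70, 69, 68, 60, 60
The 2 values of 60 occupy positions 10–11 → each gets rank 10.
Ana has value 60 → rank 10.

10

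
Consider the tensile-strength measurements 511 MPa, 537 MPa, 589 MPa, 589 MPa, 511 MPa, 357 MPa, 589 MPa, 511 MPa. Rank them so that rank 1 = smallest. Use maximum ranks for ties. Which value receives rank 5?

Sorted (ascending): 357, 511, 511, 511, 537, 589, 589, 589
The 3 values of 511 occupy positions 2–4 → each gets rank 4.
The 3 values of 589 occupy positions 6–8 → each gets rank 8.
Rank 5 → value 537.

537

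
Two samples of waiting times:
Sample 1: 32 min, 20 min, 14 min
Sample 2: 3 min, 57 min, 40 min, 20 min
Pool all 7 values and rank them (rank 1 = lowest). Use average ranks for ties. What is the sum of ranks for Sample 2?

Sorted (ascending): 3, 14, 20, 20, 32, 40, 57
The 2 values of 20 occupy positions 3–4 → average rank (3+4)/2 = 3.5.
Sample 2 values → pooled ranks: 3→1, 57→7, 40→6, 20→3.5
Rank sum = 1 + 7 + 6 + 3.5 = 17.5

17.5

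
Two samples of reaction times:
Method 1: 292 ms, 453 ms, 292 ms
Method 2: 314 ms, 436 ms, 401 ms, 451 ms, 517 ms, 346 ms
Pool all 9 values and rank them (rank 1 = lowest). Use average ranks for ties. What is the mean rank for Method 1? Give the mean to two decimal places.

Sorted (ascending): 292, 292, 314, 346, 401, 436, 451, 453, 517
The 2 values of 292 occupy positions 1–2 → average rank (1+2)/2 = 1.5.
Method 1 values → pooled ranks: 292→1.5, 453→8, 292→1.5
Mean rank = (1.5 + 8 + 1.5) / 3 = 3.67

3.67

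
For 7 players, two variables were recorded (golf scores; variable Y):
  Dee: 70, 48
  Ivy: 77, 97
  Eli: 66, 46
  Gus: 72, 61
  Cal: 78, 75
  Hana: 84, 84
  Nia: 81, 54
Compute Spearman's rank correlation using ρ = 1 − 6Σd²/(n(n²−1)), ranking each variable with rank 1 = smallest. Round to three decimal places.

Ranks of variable 1: 2, 4, 1, 3, 5, 7, 6
Ranks of variable 2: 2, 7, 1, 4, 5, 6, 3
d = r₁ − r₂: 0, -3, 0, -1, 0, 1, 3
d²: 0, 9, 0, 1, 0, 1, 9; Σd² = 20
ρ = 1 − 6·20/(7·48) = 1 − 120/336 = 0.643

0.643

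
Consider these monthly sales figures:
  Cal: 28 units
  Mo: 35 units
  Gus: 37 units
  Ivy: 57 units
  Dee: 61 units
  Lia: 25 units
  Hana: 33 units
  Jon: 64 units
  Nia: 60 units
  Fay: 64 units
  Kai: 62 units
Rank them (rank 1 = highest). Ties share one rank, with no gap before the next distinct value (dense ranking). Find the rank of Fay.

1

Sorted (descending): 64, 64, 62, 61, 60, 57, 37, 35, 33, 28, 25
The 2 values of 64 share dense rank 1.
Remaining distinct values take the next consecutive integers.
Fay has value 64 units → rank 1.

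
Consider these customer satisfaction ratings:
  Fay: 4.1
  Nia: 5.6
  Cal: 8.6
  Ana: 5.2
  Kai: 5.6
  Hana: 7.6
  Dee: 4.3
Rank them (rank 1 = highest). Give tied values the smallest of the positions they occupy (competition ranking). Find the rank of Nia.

Sorted (descending): 8.6, 7.6, 5.6, 5.6, 5.2, 4.3, 4.1
The 2 values of 5.6 occupy positions 3–4 → each gets rank 3.
Nia has value 5.6 → rank 3.

3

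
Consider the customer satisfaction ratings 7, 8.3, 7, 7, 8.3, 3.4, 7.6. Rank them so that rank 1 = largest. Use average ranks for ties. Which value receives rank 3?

7.6

Sorted (descending): 8.3, 8.3, 7.6, 7, 7, 7, 3.4
The 2 values of 8.3 occupy positions 1–2 → average rank (1+2)/2 = 1.5.
The 3 values of 7 occupy positions 4–6 → average rank 5.
Rank 3 → value 7.6.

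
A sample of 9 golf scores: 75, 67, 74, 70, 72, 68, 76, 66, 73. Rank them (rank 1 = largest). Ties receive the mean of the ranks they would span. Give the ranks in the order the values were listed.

2, 8, 3, 6, 5, 7, 1, 9, 4

Sorted (descending): 76, 75, 74, 73, 72, 70, 68, 67, 66
No ties — each value takes its position as its rank.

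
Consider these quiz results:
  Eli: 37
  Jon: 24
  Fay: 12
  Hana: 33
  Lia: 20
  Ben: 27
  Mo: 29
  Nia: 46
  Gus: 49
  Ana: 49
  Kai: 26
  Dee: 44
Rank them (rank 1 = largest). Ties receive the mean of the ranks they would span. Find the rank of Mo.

7

Sorted (descending): 49, 49, 46, 44, 37, 33, 29, 27, 26, 24, 20, 12
The 2 values of 49 occupy positions 1–2 → average rank (1+2)/2 = 1.5.
Mo has value 29 → rank 7.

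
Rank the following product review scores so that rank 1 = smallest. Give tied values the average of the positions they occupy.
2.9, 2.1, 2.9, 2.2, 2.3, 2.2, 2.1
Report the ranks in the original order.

Sorted (ascending): 2.1, 2.1, 2.2, 2.2, 2.3, 2.9, 2.9
The 2 values of 2.1 occupy positions 1–2 → average rank (1+2)/2 = 1.5.
The 2 values of 2.2 occupy positions 3–4 → average rank (3+4)/2 = 3.5.
The 2 values of 2.9 occupy positions 6–7 → average rank (6+7)/2 = 6.5.

6.5, 1.5, 6.5, 3.5, 5, 3.5, 1.5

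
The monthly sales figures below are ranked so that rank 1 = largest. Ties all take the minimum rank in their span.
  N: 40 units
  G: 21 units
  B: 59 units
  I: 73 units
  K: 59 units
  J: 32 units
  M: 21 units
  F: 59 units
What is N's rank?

Sorted (descending): 73, 59, 59, 59, 40, 32, 21, 21
The 3 values of 59 occupy positions 2–4 → each gets rank 2.
The 2 values of 21 occupy positions 7–8 → each gets rank 7.
N has value 40 units → rank 5.

5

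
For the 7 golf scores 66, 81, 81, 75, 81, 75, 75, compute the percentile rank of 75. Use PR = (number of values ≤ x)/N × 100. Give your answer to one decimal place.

57.1

N = 7.
Strictly below 75: 1. Equal to 75: 3.
PR = 4/7 × 100 = 57.1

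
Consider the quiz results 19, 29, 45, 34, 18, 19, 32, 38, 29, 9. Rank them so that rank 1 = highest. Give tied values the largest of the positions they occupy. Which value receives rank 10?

Sorted (descending): 45, 38, 34, 32, 29, 29, 19, 19, 18, 9
The 2 values of 29 occupy positions 5–6 → each gets rank 6.
The 2 values of 19 occupy positions 7–8 → each gets rank 8.
Rank 10 → value 9.

9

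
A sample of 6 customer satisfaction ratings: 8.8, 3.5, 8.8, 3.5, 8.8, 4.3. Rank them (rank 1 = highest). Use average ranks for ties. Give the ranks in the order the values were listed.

2, 5.5, 2, 5.5, 2, 4

Sorted (descending): 8.8, 8.8, 8.8, 4.3, 3.5, 3.5
The 3 values of 8.8 occupy positions 1–3 → average rank 2.
The 2 values of 3.5 occupy positions 5–6 → average rank (5+6)/2 = 5.5.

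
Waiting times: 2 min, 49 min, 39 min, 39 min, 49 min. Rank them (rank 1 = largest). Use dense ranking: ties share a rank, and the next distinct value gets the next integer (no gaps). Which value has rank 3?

2

Sorted (descending): 49, 49, 39, 39, 2
The 2 values of 49 share dense rank 1.
The 2 values of 39 share dense rank 2.
Remaining distinct values take the next consecutive integers.
Rank 3 → value 2.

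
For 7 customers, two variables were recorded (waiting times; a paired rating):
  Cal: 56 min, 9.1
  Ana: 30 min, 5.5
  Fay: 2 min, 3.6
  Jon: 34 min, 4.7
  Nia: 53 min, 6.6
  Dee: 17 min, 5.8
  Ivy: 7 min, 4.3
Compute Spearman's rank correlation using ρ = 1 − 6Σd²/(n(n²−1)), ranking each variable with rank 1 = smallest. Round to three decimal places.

0.857

Ranks of variable 1: 7, 4, 1, 5, 6, 3, 2
Ranks of variable 2: 7, 4, 1, 3, 6, 5, 2
d = r₁ − r₂: 0, 0, 0, 2, 0, -2, 0
d²: 0, 0, 0, 4, 0, 4, 0; Σd² = 8
ρ = 1 − 6·8/(7·48) = 1 − 48/336 = 0.857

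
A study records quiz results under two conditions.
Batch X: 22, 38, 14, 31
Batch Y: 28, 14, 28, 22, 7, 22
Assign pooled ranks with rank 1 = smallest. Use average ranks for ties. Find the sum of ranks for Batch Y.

28.5

Sorted (ascending): 7, 14, 14, 22, 22, 22, 28, 28, 31, 38
The 2 values of 14 occupy positions 2–3 → average rank (2+3)/2 = 2.5.
The 3 values of 22 occupy positions 4–6 → average rank 5.
The 2 values of 28 occupy positions 7–8 → average rank (7+8)/2 = 7.5.
Batch Y values → pooled ranks: 28→7.5, 14→2.5, 28→7.5, 22→5, 7→1, 22→5
Rank sum = 7.5 + 2.5 + 7.5 + 5 + 1 + 5 = 28.5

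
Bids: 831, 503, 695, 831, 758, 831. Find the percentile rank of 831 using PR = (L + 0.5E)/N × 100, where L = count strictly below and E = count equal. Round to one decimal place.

75.0

N = 6.
Strictly below 831: 3. Equal to 831: 3.
PR = (3 + 0.5·3)/6 × 100 = 75.0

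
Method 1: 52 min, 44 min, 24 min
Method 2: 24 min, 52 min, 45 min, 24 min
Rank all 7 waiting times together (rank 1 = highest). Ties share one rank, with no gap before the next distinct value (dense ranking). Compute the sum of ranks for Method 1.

Sorted (descending): 52, 52, 45, 44, 24, 24, 24
The 2 values of 52 share dense rank 1.
The 3 values of 24 share dense rank 4.
Remaining distinct values take the next consecutive integers.
Method 1 values → pooled ranks: 52→1, 44→3, 24→4
Rank sum = 1 + 3 + 4 = 8

8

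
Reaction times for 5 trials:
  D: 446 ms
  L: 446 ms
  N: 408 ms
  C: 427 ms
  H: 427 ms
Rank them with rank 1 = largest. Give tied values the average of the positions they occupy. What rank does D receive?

Sorted (descending): 446, 446, 427, 427, 408
The 2 values of 446 occupy positions 1–2 → average rank (1+2)/2 = 1.5.
The 2 values of 427 occupy positions 3–4 → average rank (3+4)/2 = 3.5.
D has value 446 ms → rank 1.5.

1.5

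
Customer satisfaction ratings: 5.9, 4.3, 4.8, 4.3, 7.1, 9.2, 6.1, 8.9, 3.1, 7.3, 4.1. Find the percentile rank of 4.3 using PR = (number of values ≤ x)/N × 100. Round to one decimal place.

36.4

N = 11.
Strictly below 4.3: 2. Equal to 4.3: 2.
PR = 4/11 × 100 = 36.4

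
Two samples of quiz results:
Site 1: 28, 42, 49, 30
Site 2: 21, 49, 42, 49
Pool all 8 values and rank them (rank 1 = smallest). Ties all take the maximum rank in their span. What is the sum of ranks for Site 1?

18

Sorted (ascending): 21, 28, 30, 42, 42, 49, 49, 49
The 2 values of 42 occupy positions 4–5 → each gets rank 5.
The 3 values of 49 occupy positions 6–8 → each gets rank 8.
Site 1 values → pooled ranks: 28→2, 42→5, 49→8, 30→3
Rank sum = 2 + 5 + 8 + 3 = 18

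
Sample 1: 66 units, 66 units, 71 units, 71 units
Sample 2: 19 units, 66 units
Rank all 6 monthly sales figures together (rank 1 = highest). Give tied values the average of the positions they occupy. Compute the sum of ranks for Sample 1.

Sorted (descending): 71, 71, 66, 66, 66, 19
The 2 values of 71 occupy positions 1–2 → average rank (1+2)/2 = 1.5.
The 3 values of 66 occupy positions 3–5 → average rank 4.
Sample 1 values → pooled ranks: 66→4, 66→4, 71→1.5, 71→1.5
Rank sum = 4 + 4 + 1.5 + 1.5 = 11

11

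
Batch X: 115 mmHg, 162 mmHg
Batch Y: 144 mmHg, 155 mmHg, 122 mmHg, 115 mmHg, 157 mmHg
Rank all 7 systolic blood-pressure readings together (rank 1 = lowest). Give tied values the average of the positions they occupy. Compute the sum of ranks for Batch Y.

19.5

Sorted (ascending): 115, 115, 122, 144, 155, 157, 162
The 2 values of 115 occupy positions 1–2 → average rank (1+2)/2 = 1.5.
Batch Y values → pooled ranks: 144→4, 155→5, 122→3, 115→1.5, 157→6
Rank sum = 4 + 5 + 3 + 1.5 + 6 = 19.5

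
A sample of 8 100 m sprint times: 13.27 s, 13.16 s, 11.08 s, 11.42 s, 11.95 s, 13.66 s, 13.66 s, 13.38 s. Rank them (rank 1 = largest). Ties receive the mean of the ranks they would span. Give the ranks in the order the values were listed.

4, 5, 8, 7, 6, 1.5, 1.5, 3

Sorted (descending): 13.66, 13.66, 13.38, 13.27, 13.16, 11.95, 11.42, 11.08
The 2 values of 13.66 occupy positions 1–2 → average rank (1+2)/2 = 1.5.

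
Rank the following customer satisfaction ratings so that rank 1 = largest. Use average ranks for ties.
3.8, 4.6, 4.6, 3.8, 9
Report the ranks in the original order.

4.5, 2.5, 2.5, 4.5, 1

Sorted (descending): 9, 4.6, 4.6, 3.8, 3.8
The 2 values of 4.6 occupy positions 2–3 → average rank (2+3)/2 = 2.5.
The 2 values of 3.8 occupy positions 4–5 → average rank (4+5)/2 = 4.5.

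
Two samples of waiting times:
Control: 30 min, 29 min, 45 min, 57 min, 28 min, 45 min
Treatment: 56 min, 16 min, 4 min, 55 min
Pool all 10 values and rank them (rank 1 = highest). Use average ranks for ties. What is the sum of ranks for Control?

Sorted (descending): 57, 56, 55, 45, 45, 30, 29, 28, 16, 4
The 2 values of 45 occupy positions 4–5 → average rank (4+5)/2 = 4.5.
Control values → pooled ranks: 30→6, 29→7, 45→4.5, 57→1, 28→8, 45→4.5
Rank sum = 6 + 7 + 4.5 + 1 + 8 + 4.5 = 31

31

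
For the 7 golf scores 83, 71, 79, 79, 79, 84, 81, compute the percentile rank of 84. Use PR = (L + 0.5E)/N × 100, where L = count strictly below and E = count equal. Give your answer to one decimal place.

92.9

N = 7.
Strictly below 84: 6. Equal to 84: 1.
PR = (6 + 0.5·1)/7 × 100 = 92.9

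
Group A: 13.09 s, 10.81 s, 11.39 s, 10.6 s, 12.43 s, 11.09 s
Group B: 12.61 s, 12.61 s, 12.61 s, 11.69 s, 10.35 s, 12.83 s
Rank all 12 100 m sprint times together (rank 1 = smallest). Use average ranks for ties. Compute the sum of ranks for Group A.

Sorted (ascending): 10.35, 10.6, 10.81, 11.09, 11.39, 11.69, 12.43, 12.61, 12.61, 12.61, 12.83, 13.09
The 3 values of 12.61 occupy positions 8–10 → average rank 9.
Group A values → pooled ranks: 13.09→12, 10.81→3, 11.39→5, 10.6→2, 12.43→7, 11.09→4
Rank sum = 12 + 3 + 5 + 2 + 7 + 4 = 33

33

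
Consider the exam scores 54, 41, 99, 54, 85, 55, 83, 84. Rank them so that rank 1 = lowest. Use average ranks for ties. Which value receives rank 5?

Sorted (ascending): 41, 54, 54, 55, 83, 84, 85, 99
The 2 values of 54 occupy positions 2–3 → average rank (2+3)/2 = 2.5.
Rank 5 → value 83.

83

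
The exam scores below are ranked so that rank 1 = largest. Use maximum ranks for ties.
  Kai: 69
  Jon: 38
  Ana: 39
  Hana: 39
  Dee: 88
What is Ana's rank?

4

Sorted (descending): 88, 69, 39, 39, 38
The 2 values of 39 occupy positions 3–4 → each gets rank 4.
Ana has value 39 → rank 4.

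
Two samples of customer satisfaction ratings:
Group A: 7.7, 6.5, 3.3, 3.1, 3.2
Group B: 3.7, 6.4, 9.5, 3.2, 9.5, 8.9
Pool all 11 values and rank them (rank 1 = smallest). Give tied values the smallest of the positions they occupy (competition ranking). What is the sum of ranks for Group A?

Sorted (ascending): 3.1, 3.2, 3.2, 3.3, 3.7, 6.4, 6.5, 7.7, 8.9, 9.5, 9.5
The 2 values of 3.2 occupy positions 2–3 → each gets rank 2.
The 2 values of 9.5 occupy positions 10–11 → each gets rank 10.
Group A values → pooled ranks: 7.7→8, 6.5→7, 3.3→4, 3.1→1, 3.2→2
Rank sum = 8 + 7 + 4 + 1 + 2 = 22

22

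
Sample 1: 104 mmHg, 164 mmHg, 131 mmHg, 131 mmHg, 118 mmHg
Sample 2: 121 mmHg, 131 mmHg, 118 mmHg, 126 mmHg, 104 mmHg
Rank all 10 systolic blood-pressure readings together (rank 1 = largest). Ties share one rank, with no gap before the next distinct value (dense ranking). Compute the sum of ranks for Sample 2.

Sorted (descending): 164, 131, 131, 131, 126, 121, 118, 118, 104, 104
The 3 values of 131 share dense rank 2.
The 2 values of 118 share dense rank 5.
The 2 values of 104 share dense rank 6.
Remaining distinct values take the next consecutive integers.
Sample 2 values → pooled ranks: 121→4, 131→2, 118→5, 126→3, 104→6
Rank sum = 4 + 2 + 5 + 3 + 6 = 20

20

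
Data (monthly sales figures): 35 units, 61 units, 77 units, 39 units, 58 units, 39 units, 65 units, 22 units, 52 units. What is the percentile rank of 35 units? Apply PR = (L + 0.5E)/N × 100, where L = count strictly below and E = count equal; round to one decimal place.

N = 9.
Strictly below 35: 1. Equal to 35: 1.
PR = (1 + 0.5·1)/9 × 100 = 16.7

16.7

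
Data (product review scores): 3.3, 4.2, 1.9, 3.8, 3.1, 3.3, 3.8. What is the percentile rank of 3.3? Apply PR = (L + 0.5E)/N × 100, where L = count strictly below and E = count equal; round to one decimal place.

42.9

N = 7.
Strictly below 3.3: 2. Equal to 3.3: 2.
PR = (2 + 0.5·2)/7 × 100 = 42.9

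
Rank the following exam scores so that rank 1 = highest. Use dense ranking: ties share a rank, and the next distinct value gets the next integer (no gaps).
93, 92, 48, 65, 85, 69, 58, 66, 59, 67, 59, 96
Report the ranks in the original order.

2, 3, 11, 8, 4, 5, 10, 7, 9, 6, 9, 1

Sorted (descending): 96, 93, 92, 85, 69, 67, 66, 65, 59, 59, 58, 48
The 2 values of 59 share dense rank 9.
Remaining distinct values take the next consecutive integers.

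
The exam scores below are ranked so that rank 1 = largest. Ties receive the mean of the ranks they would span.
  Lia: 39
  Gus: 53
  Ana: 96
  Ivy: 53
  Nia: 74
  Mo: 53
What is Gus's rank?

4

Sorted (descending): 96, 74, 53, 53, 53, 39
The 3 values of 53 occupy positions 3–5 → average rank 4.
Gus has value 53 → rank 4.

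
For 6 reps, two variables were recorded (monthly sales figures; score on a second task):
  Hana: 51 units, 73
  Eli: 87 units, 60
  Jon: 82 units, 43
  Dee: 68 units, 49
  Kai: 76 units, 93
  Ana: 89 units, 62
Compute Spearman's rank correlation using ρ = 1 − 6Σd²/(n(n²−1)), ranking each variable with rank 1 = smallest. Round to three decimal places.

Ranks of variable 1: 1, 5, 4, 2, 3, 6
Ranks of variable 2: 5, 3, 1, 2, 6, 4
d = r₁ − r₂: -4, 2, 3, 0, -3, 2
d²: 16, 4, 9, 0, 9, 4; Σd² = 42
ρ = 1 − 6·42/(6·35) = 1 − 252/210 = -0.200

-0.200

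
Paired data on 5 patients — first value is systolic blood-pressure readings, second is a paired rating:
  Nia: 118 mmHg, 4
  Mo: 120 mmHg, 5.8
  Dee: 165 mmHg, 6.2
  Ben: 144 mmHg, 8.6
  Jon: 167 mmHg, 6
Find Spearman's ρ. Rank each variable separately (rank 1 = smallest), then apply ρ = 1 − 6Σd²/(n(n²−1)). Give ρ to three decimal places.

0.600

Ranks of variable 1: 1, 2, 4, 3, 5
Ranks of variable 2: 1, 2, 4, 5, 3
d = r₁ − r₂: 0, 0, 0, -2, 2
d²: 0, 0, 0, 4, 4; Σd² = 8
ρ = 1 − 6·8/(5·24) = 1 − 48/120 = 0.600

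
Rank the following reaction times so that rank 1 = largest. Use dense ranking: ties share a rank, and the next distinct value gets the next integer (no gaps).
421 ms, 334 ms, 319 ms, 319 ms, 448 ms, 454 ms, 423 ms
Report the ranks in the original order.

Sorted (descending): 454, 448, 423, 421, 334, 319, 319
The 2 values of 319 share dense rank 6.
Remaining distinct values take the next consecutive integers.

4, 5, 6, 6, 2, 1, 3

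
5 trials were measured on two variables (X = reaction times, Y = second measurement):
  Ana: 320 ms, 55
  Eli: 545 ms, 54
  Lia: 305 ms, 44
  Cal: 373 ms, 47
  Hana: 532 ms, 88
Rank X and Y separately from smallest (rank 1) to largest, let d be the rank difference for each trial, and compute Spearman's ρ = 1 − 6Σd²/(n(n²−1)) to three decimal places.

0.500

Ranks of variable 1: 2, 5, 1, 3, 4
Ranks of variable 2: 4, 3, 1, 2, 5
d = r₁ − r₂: -2, 2, 0, 1, -1
d²: 4, 4, 0, 1, 1; Σd² = 10
ρ = 1 − 6·10/(5·24) = 1 − 60/120 = 0.500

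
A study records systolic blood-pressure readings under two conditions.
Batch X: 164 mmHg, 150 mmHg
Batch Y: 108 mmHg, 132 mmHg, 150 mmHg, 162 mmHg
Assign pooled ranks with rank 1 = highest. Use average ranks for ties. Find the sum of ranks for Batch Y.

16.5

Sorted (descending): 164, 162, 150, 150, 132, 108
The 2 values of 150 occupy positions 3–4 → average rank (3+4)/2 = 3.5.
Batch Y values → pooled ranks: 108→6, 132→5, 150→3.5, 162→2
Rank sum = 6 + 5 + 3.5 + 2 = 16.5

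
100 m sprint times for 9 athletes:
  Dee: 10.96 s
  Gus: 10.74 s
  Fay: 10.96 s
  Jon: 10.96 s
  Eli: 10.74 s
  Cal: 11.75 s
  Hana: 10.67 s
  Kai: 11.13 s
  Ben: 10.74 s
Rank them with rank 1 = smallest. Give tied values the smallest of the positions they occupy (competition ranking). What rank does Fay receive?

Sorted (ascending): 10.67, 10.74, 10.74, 10.74, 10.96, 10.96, 10.96, 11.13, 11.75
The 3 values of 10.74 occupy positions 2–4 → each gets rank 2.
The 3 values of 10.96 occupy positions 5–7 → each gets rank 5.
Fay has value 10.96 s → rank 5.

5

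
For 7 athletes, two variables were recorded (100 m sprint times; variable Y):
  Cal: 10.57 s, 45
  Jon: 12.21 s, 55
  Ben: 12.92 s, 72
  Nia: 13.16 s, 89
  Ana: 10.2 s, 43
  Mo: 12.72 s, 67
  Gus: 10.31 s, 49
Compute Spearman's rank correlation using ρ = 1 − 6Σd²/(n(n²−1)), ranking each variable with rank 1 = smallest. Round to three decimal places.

Ranks of variable 1: 3, 4, 6, 7, 1, 5, 2
Ranks of variable 2: 2, 4, 6, 7, 1, 5, 3
d = r₁ − r₂: 1, 0, 0, 0, 0, 0, -1
d²: 1, 0, 0, 0, 0, 0, 1; Σd² = 2
ρ = 1 − 6·2/(7·48) = 1 − 12/336 = 0.964

0.964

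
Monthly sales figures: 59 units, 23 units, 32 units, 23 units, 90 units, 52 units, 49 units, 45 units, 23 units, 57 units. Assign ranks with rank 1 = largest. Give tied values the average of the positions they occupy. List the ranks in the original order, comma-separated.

2, 9, 7, 9, 1, 4, 5, 6, 9, 3

Sorted (descending): 90, 59, 57, 52, 49, 45, 32, 23, 23, 23
The 3 values of 23 occupy positions 8–10 → average rank 9.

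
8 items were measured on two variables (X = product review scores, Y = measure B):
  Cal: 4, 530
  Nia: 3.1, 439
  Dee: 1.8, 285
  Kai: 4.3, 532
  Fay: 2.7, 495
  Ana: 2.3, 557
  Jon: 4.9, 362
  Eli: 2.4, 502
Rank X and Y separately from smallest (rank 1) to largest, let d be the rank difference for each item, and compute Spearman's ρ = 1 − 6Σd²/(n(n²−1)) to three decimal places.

Ranks of variable 1: 6, 5, 1, 7, 4, 2, 8, 3
Ranks of variable 2: 6, 3, 1, 7, 4, 8, 2, 5
d = r₁ − r₂: 0, 2, 0, 0, 0, -6, 6, -2
d²: 0, 4, 0, 0, 0, 36, 36, 4; Σd² = 80
ρ = 1 − 6·80/(8·63) = 1 − 480/504 = 0.048

0.048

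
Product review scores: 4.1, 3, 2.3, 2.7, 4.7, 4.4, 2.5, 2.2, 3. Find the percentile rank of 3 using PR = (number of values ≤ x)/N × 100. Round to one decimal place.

N = 9.
Strictly below 3: 4. Equal to 3: 2.
PR = 6/9 × 100 = 66.7

66.7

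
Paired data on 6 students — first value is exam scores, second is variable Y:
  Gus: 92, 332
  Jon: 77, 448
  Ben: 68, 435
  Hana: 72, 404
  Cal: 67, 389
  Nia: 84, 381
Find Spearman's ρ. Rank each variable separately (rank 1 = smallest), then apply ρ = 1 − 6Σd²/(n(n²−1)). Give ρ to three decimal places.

Ranks of variable 1: 6, 4, 2, 3, 1, 5
Ranks of variable 2: 1, 6, 5, 4, 3, 2
d = r₁ − r₂: 5, -2, -3, -1, -2, 3
d²: 25, 4, 9, 1, 4, 9; Σd² = 52
ρ = 1 − 6·52/(6·35) = 1 − 312/210 = -0.486

-0.486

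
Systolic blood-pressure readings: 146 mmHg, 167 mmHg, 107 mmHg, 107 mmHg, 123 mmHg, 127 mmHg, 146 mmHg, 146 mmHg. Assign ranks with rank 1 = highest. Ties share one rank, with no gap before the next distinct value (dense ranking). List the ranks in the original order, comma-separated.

Sorted (descending): 167, 146, 146, 146, 127, 123, 107, 107
The 3 values of 146 share dense rank 2.
The 2 values of 107 share dense rank 5.
Remaining distinct values take the next consecutive integers.

2, 1, 5, 5, 4, 3, 2, 2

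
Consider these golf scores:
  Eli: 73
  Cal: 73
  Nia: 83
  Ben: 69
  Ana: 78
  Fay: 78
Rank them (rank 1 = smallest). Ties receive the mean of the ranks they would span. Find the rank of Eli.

2.5

Sorted (ascending): 69, 73, 73, 78, 78, 83
The 2 values of 73 occupy positions 2–3 → average rank (2+3)/2 = 2.5.
The 2 values of 78 occupy positions 4–5 → average rank (4+5)/2 = 4.5.
Eli has value 73 → rank 2.5.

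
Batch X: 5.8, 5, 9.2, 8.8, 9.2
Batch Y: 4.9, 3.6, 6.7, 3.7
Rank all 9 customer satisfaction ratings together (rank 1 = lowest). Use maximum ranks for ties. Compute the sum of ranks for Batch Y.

Sorted (ascending): 3.6, 3.7, 4.9, 5, 5.8, 6.7, 8.8, 9.2, 9.2
The 2 values of 9.2 occupy positions 8–9 → each gets rank 9.
Batch Y values → pooled ranks: 4.9→3, 3.6→1, 6.7→6, 3.7→2
Rank sum = 3 + 1 + 6 + 2 = 12

12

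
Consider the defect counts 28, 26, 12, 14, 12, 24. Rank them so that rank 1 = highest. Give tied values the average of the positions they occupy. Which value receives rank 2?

26

Sorted (descending): 28, 26, 24, 14, 12, 12
The 2 values of 12 occupy positions 5–6 → average rank (5+6)/2 = 5.5.
Rank 2 → value 26.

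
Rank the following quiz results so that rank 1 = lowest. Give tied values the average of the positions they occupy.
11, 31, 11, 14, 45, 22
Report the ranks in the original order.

Sorted (ascending): 11, 11, 14, 22, 31, 45
The 2 values of 11 occupy positions 1–2 → average rank (1+2)/2 = 1.5.

1.5, 5, 1.5, 3, 6, 4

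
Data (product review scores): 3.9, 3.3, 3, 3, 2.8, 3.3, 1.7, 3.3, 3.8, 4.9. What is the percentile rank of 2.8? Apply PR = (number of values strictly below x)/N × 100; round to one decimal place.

N = 10.
Strictly below 2.8: 1. Equal to 2.8: 1.
PR = 1/10 × 100 = 10.0

10.0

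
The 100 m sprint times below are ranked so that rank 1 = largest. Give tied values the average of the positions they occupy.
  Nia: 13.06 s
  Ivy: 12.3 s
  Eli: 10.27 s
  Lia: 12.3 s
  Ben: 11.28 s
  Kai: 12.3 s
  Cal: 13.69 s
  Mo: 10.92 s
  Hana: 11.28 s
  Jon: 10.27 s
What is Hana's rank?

6.5

Sorted (descending): 13.69, 13.06, 12.3, 12.3, 12.3, 11.28, 11.28, 10.92, 10.27, 10.27
The 3 values of 12.3 occupy positions 3–5 → average rank 4.
The 2 values of 11.28 occupy positions 6–7 → average rank (6+7)/2 = 6.5.
The 2 values of 10.27 occupy positions 9–10 → average rank (9+10)/2 = 9.5.
Hana has value 11.28 s → rank 6.5.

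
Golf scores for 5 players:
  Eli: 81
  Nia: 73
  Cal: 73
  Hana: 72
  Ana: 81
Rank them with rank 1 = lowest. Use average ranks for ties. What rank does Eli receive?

4.5

Sorted (ascending): 72, 73, 73, 81, 81
The 2 values of 73 occupy positions 2–3 → average rank (2+3)/2 = 2.5.
The 2 values of 81 occupy positions 4–5 → average rank (4+5)/2 = 4.5.
Eli has value 81 → rank 4.5.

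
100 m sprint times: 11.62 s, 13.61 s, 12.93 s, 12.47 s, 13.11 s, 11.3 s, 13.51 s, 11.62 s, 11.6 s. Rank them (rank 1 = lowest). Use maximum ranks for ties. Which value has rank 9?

13.61

Sorted (ascending): 11.3, 11.6, 11.62, 11.62, 12.47, 12.93, 13.11, 13.51, 13.61
The 2 values of 11.62 occupy positions 3–4 → each gets rank 4.
Rank 9 → value 13.61.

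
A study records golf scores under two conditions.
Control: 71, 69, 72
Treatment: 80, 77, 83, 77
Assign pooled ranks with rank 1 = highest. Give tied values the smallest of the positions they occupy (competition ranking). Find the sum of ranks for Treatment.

9

Sorted (descending): 83, 80, 77, 77, 72, 71, 69
The 2 values of 77 occupy positions 3–4 → each gets rank 3.
Treatment values → pooled ranks: 80→2, 77→3, 83→1, 77→3
Rank sum = 2 + 3 + 1 + 3 = 9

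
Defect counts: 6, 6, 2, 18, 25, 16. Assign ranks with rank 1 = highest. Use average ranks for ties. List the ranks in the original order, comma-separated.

4.5, 4.5, 6, 2, 1, 3

Sorted (descending): 25, 18, 16, 6, 6, 2
The 2 values of 6 occupy positions 4–5 → average rank (4+5)/2 = 4.5.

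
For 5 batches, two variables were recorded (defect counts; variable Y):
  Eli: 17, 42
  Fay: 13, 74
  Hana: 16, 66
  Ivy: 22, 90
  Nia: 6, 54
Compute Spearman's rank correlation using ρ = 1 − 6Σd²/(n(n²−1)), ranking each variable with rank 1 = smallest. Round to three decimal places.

0.300

Ranks of variable 1: 4, 2, 3, 5, 1
Ranks of variable 2: 1, 4, 3, 5, 2
d = r₁ − r₂: 3, -2, 0, 0, -1
d²: 9, 4, 0, 0, 1; Σd² = 14
ρ = 1 − 6·14/(5·24) = 1 − 84/120 = 0.300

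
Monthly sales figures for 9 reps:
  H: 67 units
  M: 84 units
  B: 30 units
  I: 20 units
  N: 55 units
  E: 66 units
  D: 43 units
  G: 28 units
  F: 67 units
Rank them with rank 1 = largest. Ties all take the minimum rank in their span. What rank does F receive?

Sorted (descending): 84, 67, 67, 66, 55, 43, 30, 28, 20
The 2 values of 67 occupy positions 2–3 → each gets rank 2.
F has value 67 units → rank 2.

2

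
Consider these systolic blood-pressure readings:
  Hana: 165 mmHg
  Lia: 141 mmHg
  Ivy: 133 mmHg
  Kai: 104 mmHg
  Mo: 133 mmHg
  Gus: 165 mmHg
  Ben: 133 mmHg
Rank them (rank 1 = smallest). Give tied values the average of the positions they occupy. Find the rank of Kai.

1

Sorted (ascending): 104, 133, 133, 133, 141, 165, 165
The 3 values of 133 occupy positions 2–4 → average rank 3.
The 2 values of 165 occupy positions 6–7 → average rank (6+7)/2 = 6.5.
Kai has value 104 mmHg → rank 1.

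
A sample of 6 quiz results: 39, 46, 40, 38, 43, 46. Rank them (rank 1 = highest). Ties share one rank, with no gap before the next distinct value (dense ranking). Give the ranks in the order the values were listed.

4, 1, 3, 5, 2, 1

Sorted (descending): 46, 46, 43, 40, 39, 38
The 2 values of 46 share dense rank 1.
Remaining distinct values take the next consecutive integers.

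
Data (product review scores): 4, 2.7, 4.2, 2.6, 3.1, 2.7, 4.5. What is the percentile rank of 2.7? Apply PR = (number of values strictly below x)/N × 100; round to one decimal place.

14.3

N = 7.
Strictly below 2.7: 1. Equal to 2.7: 2.
PR = 1/7 × 100 = 14.3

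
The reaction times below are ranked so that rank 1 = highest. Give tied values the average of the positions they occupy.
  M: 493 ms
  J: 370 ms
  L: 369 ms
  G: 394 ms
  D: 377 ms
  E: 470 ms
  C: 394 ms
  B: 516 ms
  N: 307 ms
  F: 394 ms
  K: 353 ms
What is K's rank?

10

Sorted (descending): 516, 493, 470, 394, 394, 394, 377, 370, 369, 353, 307
The 3 values of 394 occupy positions 4–6 → average rank 5.
K has value 353 ms → rank 10.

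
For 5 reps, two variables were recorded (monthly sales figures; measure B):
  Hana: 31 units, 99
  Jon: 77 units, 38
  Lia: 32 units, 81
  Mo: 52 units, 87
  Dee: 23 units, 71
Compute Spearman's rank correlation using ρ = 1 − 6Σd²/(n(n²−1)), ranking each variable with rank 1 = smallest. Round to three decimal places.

-0.300

Ranks of variable 1: 2, 5, 3, 4, 1
Ranks of variable 2: 5, 1, 3, 4, 2
d = r₁ − r₂: -3, 4, 0, 0, -1
d²: 9, 16, 0, 0, 1; Σd² = 26
ρ = 1 − 6·26/(5·24) = 1 − 156/120 = -0.300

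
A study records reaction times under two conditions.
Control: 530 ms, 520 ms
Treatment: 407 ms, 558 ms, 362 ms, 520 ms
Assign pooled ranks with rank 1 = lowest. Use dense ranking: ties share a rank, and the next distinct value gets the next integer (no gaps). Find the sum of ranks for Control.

7

Sorted (ascending): 362, 407, 520, 520, 530, 558
The 2 values of 520 share dense rank 3.
Remaining distinct values take the next consecutive integers.
Control values → pooled ranks: 530→4, 520→3
Rank sum = 4 + 3 = 7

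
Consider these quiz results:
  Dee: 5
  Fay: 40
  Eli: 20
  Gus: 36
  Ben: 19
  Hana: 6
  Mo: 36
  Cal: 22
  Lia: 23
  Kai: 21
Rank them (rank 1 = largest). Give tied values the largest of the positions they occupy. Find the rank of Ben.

8

Sorted (descending): 40, 36, 36, 23, 22, 21, 20, 19, 6, 5
The 2 values of 36 occupy positions 2–3 → each gets rank 3.
Ben has value 19 → rank 8.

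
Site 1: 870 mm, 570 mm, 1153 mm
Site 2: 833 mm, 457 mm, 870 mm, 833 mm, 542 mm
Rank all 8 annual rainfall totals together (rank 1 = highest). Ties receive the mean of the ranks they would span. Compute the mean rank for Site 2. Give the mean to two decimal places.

5.30

Sorted (descending): 1153, 870, 870, 833, 833, 570, 542, 457
The 2 values of 870 occupy positions 2–3 → average rank (2+3)/2 = 2.5.
The 2 values of 833 occupy positions 4–5 → average rank (4+5)/2 = 4.5.
Site 2 values → pooled ranks: 833→4.5, 457→8, 870→2.5, 833→4.5, 542→7
Mean rank = (4.5 + 8 + 2.5 + 4.5 + 7) / 5 = 5.30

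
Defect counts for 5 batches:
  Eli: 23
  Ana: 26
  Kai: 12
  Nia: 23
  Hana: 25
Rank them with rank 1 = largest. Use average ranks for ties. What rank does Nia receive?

3.5

Sorted (descending): 26, 25, 23, 23, 12
The 2 values of 23 occupy positions 3–4 → average rank (3+4)/2 = 3.5.
Nia has value 23 → rank 3.5.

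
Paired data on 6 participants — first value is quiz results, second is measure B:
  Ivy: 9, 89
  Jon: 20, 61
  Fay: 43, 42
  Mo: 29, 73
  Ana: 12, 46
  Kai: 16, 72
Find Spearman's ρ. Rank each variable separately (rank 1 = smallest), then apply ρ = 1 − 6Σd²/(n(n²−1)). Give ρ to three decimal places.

-0.486

Ranks of variable 1: 1, 4, 6, 5, 2, 3
Ranks of variable 2: 6, 3, 1, 5, 2, 4
d = r₁ − r₂: -5, 1, 5, 0, 0, -1
d²: 25, 1, 25, 0, 0, 1; Σd² = 52
ρ = 1 − 6·52/(6·35) = 1 − 312/210 = -0.486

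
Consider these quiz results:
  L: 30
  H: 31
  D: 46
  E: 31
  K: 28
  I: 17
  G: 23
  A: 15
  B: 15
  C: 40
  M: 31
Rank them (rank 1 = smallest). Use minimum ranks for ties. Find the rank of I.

3

Sorted (ascending): 15, 15, 17, 23, 28, 30, 31, 31, 31, 40, 46
The 2 values of 15 occupy positions 1–2 → each gets rank 1.
The 3 values of 31 occupy positions 7–9 → each gets rank 7.
I has value 17 → rank 3.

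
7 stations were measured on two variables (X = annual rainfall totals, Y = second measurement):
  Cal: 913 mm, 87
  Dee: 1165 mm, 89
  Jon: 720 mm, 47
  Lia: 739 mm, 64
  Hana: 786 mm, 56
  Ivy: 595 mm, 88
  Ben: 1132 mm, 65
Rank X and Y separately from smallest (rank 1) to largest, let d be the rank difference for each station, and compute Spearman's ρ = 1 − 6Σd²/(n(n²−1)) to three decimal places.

Ranks of variable 1: 5, 7, 2, 3, 4, 1, 6
Ranks of variable 2: 5, 7, 1, 3, 2, 6, 4
d = r₁ − r₂: 0, 0, 1, 0, 2, -5, 2
d²: 0, 0, 1, 0, 4, 25, 4; Σd² = 34
ρ = 1 − 6·34/(7·48) = 1 − 204/336 = 0.393

0.393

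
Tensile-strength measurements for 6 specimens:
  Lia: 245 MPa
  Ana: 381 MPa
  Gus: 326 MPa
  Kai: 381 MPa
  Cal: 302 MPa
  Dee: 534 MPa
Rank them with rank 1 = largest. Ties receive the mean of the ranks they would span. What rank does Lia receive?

6

Sorted (descending): 534, 381, 381, 326, 302, 245
The 2 values of 381 occupy positions 2–3 → average rank (2+3)/2 = 2.5.
Lia has value 245 MPa → rank 6.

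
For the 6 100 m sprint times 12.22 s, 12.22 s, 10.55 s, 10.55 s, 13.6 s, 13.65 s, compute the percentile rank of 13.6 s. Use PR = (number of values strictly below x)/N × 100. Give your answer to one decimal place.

66.7

N = 6.
Strictly below 13.6: 4. Equal to 13.6: 1.
PR = 4/6 × 100 = 66.7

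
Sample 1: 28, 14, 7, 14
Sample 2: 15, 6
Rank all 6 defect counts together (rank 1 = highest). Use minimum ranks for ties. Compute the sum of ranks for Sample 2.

Sorted (descending): 28, 15, 14, 14, 7, 6
The 2 values of 14 occupy positions 3–4 → each gets rank 3.
Sample 2 values → pooled ranks: 15→2, 6→6
Rank sum = 2 + 6 = 8

8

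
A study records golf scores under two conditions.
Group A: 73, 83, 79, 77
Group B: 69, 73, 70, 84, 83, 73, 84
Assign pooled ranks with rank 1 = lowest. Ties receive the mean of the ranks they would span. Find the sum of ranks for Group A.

25.5

Sorted (ascending): 69, 70, 73, 73, 73, 77, 79, 83, 83, 84, 84
The 3 values of 73 occupy positions 3–5 → average rank 4.
The 2 values of 83 occupy positions 8–9 → average rank (8+9)/2 = 8.5.
The 2 values of 84 occupy positions 10–11 → average rank (10+11)/2 = 10.5.
Group A values → pooled ranks: 73→4, 83→8.5, 79→7, 77→6
Rank sum = 4 + 8.5 + 7 + 6 = 25.5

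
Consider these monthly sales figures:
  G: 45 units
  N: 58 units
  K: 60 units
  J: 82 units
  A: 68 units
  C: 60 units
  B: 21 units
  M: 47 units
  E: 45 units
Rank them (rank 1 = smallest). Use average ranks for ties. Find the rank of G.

Sorted (ascending): 21, 45, 45, 47, 58, 60, 60, 68, 82
The 2 values of 45 occupy positions 2–3 → average rank (2+3)/2 = 2.5.
The 2 values of 60 occupy positions 6–7 → average rank (6+7)/2 = 6.5.
G has value 45 units → rank 2.5.

2.5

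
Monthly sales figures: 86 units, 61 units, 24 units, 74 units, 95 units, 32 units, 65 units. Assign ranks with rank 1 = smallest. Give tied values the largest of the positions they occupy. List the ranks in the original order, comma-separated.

Sorted (ascending): 24, 32, 61, 65, 74, 86, 95
No ties — each value takes its position as its rank.

6, 3, 1, 5, 7, 2, 4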